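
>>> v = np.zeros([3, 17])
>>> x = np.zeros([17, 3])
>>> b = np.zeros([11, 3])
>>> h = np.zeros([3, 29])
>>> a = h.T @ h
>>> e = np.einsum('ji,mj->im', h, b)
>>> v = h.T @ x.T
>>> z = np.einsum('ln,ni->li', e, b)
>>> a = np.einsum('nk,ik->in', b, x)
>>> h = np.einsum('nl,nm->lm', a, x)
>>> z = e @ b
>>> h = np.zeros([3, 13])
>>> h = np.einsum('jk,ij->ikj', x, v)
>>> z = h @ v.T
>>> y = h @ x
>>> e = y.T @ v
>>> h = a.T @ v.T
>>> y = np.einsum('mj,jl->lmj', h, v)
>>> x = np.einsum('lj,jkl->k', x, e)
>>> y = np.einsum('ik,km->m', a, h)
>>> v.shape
(29, 17)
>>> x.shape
(3,)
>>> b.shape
(11, 3)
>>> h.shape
(11, 29)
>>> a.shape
(17, 11)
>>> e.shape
(3, 3, 17)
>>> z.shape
(29, 3, 29)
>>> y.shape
(29,)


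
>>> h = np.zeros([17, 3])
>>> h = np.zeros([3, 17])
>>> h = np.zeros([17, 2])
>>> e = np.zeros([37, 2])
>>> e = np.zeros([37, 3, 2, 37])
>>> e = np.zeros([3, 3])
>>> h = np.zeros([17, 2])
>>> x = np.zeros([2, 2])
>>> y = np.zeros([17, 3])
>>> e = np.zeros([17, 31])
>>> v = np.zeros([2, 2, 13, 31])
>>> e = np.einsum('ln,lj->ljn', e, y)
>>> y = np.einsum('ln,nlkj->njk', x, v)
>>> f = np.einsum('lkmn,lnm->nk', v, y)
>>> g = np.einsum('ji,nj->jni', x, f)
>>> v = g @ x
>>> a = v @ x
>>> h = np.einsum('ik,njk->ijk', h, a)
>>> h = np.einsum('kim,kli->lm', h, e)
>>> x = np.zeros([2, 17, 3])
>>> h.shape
(3, 2)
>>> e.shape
(17, 3, 31)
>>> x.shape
(2, 17, 3)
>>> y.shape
(2, 31, 13)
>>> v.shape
(2, 31, 2)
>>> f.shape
(31, 2)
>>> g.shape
(2, 31, 2)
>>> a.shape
(2, 31, 2)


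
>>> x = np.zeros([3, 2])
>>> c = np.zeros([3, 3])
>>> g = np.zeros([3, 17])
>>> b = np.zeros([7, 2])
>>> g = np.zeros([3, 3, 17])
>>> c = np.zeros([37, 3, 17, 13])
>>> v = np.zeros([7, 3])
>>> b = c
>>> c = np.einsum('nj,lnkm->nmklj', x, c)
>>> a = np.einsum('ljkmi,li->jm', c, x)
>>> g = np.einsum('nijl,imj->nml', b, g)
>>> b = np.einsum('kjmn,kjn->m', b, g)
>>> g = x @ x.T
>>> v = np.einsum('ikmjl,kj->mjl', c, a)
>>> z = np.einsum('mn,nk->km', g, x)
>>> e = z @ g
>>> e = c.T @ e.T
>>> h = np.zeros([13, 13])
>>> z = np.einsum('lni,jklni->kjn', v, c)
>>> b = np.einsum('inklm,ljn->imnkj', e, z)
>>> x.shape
(3, 2)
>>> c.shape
(3, 13, 17, 37, 2)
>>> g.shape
(3, 3)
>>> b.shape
(2, 2, 37, 17, 3)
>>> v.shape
(17, 37, 2)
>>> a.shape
(13, 37)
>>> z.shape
(13, 3, 37)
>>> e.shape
(2, 37, 17, 13, 2)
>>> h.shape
(13, 13)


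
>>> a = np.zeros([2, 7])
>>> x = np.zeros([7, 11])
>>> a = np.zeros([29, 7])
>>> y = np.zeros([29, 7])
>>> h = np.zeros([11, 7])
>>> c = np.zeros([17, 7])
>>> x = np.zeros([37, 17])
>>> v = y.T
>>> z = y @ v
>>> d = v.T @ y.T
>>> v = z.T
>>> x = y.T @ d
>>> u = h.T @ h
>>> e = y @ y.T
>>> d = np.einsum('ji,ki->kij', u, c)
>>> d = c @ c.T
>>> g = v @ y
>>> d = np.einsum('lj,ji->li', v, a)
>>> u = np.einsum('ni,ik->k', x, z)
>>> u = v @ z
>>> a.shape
(29, 7)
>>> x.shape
(7, 29)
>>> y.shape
(29, 7)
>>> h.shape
(11, 7)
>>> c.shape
(17, 7)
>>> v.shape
(29, 29)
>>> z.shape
(29, 29)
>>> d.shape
(29, 7)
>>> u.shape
(29, 29)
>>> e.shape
(29, 29)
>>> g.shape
(29, 7)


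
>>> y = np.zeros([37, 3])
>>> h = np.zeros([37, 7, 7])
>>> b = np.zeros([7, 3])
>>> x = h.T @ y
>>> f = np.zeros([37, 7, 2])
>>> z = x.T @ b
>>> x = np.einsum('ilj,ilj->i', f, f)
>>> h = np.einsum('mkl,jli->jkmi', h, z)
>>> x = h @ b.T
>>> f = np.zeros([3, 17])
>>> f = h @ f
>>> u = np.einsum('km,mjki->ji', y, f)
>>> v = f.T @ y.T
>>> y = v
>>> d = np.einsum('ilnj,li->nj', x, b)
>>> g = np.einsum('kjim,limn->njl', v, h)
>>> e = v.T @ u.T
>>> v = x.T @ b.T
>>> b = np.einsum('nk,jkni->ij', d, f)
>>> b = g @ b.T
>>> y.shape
(17, 37, 7, 37)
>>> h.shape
(3, 7, 37, 3)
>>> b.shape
(3, 37, 17)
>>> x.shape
(3, 7, 37, 7)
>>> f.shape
(3, 7, 37, 17)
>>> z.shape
(3, 7, 3)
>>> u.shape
(7, 17)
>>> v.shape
(7, 37, 7, 7)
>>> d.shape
(37, 7)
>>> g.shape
(3, 37, 3)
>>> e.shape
(37, 7, 37, 7)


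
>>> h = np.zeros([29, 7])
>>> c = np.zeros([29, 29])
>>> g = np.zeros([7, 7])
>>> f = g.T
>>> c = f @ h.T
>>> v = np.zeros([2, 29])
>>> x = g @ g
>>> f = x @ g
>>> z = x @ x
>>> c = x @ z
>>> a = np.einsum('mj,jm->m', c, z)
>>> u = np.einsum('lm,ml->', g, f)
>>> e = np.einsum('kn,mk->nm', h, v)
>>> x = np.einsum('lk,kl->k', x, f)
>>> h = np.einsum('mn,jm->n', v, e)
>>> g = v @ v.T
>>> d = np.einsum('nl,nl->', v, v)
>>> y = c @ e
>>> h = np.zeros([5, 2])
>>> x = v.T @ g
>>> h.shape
(5, 2)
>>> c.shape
(7, 7)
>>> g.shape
(2, 2)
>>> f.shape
(7, 7)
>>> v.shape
(2, 29)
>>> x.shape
(29, 2)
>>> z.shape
(7, 7)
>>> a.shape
(7,)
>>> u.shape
()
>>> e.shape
(7, 2)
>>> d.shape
()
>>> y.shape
(7, 2)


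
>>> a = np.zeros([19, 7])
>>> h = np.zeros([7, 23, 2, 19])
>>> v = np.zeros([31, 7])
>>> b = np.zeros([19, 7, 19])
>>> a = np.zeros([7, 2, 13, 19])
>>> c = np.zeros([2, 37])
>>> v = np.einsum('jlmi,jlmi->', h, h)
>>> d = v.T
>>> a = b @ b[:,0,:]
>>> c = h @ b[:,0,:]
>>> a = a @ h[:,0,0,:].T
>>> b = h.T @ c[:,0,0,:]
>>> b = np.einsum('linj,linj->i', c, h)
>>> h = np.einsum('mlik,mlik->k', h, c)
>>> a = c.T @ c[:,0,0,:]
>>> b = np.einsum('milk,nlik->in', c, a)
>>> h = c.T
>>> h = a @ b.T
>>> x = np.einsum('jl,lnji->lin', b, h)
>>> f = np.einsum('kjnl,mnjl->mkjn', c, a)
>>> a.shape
(19, 2, 23, 19)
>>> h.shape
(19, 2, 23, 23)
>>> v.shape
()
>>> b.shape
(23, 19)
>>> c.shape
(7, 23, 2, 19)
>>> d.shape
()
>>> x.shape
(19, 23, 2)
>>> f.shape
(19, 7, 23, 2)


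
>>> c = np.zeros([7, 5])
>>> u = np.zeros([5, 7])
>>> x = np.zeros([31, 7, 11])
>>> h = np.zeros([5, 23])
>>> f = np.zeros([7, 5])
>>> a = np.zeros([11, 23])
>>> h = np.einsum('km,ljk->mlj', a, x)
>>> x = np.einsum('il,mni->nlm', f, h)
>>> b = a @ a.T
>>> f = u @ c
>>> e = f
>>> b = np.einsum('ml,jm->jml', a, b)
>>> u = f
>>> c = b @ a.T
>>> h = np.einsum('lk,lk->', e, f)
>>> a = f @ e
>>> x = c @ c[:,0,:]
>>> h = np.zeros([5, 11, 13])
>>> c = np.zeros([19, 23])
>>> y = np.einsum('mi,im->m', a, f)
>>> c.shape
(19, 23)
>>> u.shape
(5, 5)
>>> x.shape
(11, 11, 11)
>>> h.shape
(5, 11, 13)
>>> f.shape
(5, 5)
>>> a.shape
(5, 5)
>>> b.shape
(11, 11, 23)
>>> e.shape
(5, 5)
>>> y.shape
(5,)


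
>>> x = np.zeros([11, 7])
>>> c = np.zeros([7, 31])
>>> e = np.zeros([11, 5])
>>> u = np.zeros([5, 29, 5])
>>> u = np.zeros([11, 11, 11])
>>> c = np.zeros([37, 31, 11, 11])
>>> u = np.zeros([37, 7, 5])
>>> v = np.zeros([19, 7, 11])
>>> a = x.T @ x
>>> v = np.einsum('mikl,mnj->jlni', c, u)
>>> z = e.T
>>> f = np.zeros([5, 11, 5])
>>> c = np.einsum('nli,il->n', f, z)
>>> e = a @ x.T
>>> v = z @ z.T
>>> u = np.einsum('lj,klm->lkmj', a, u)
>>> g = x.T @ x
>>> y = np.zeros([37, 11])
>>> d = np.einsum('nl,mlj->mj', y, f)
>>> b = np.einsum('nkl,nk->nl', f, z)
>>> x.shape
(11, 7)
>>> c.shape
(5,)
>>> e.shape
(7, 11)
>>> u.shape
(7, 37, 5, 7)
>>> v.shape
(5, 5)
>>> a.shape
(7, 7)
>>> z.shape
(5, 11)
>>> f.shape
(5, 11, 5)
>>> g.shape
(7, 7)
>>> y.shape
(37, 11)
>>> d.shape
(5, 5)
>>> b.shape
(5, 5)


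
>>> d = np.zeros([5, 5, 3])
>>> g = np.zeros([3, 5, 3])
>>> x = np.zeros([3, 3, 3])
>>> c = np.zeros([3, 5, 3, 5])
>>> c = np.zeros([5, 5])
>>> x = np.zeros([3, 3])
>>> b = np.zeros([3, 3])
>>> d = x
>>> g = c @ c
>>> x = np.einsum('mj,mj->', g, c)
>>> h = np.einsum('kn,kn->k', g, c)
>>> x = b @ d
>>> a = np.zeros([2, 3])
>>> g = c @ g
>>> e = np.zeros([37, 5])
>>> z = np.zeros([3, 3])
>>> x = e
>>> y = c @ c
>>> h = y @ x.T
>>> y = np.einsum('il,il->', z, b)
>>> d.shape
(3, 3)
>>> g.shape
(5, 5)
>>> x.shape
(37, 5)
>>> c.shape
(5, 5)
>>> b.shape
(3, 3)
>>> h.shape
(5, 37)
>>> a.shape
(2, 3)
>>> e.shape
(37, 5)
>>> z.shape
(3, 3)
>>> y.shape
()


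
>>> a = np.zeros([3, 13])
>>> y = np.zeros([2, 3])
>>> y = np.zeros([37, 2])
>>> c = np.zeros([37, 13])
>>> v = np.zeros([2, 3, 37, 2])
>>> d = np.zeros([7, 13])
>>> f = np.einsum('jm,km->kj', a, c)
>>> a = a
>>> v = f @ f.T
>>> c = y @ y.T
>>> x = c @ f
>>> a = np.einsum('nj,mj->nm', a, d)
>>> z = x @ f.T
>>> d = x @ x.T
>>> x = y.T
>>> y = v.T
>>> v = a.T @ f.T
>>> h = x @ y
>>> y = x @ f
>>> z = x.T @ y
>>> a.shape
(3, 7)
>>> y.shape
(2, 3)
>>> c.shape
(37, 37)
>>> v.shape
(7, 37)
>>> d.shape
(37, 37)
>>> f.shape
(37, 3)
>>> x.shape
(2, 37)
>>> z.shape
(37, 3)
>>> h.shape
(2, 37)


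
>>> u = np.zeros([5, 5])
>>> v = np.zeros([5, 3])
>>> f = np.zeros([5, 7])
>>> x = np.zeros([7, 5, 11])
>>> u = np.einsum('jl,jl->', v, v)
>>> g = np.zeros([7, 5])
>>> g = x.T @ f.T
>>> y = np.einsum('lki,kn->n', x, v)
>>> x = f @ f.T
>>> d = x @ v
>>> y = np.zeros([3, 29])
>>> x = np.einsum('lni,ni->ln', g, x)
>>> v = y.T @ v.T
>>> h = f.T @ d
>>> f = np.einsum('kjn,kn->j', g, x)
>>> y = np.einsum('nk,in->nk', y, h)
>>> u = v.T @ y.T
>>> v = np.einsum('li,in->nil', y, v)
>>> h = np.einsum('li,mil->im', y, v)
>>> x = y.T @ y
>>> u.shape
(5, 3)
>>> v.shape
(5, 29, 3)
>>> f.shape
(5,)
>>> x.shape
(29, 29)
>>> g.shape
(11, 5, 5)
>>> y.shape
(3, 29)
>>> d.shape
(5, 3)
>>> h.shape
(29, 5)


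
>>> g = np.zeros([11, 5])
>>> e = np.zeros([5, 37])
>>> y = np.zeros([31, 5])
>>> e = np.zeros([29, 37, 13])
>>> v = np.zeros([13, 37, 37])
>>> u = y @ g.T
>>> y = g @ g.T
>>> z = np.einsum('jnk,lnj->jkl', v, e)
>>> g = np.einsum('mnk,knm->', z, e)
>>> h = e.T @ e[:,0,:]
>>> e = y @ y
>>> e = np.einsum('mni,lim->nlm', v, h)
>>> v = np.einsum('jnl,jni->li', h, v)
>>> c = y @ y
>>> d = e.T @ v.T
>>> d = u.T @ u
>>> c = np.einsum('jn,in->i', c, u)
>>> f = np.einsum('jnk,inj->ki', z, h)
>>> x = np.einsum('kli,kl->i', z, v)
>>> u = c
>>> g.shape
()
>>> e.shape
(37, 13, 13)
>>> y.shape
(11, 11)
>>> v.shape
(13, 37)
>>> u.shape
(31,)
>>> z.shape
(13, 37, 29)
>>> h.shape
(13, 37, 13)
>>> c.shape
(31,)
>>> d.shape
(11, 11)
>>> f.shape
(29, 13)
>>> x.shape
(29,)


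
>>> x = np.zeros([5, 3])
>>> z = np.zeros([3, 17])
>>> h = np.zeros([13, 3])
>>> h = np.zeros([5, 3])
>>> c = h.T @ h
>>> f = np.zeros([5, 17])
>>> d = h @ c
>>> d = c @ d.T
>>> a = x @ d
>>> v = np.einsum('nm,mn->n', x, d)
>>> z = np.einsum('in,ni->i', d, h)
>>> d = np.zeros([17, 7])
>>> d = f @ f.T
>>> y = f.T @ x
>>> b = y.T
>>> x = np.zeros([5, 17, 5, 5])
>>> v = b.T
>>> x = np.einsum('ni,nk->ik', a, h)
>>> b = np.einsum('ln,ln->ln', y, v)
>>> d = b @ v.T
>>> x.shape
(5, 3)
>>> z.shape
(3,)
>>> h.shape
(5, 3)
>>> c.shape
(3, 3)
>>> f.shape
(5, 17)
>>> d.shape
(17, 17)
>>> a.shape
(5, 5)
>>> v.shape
(17, 3)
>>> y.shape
(17, 3)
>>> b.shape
(17, 3)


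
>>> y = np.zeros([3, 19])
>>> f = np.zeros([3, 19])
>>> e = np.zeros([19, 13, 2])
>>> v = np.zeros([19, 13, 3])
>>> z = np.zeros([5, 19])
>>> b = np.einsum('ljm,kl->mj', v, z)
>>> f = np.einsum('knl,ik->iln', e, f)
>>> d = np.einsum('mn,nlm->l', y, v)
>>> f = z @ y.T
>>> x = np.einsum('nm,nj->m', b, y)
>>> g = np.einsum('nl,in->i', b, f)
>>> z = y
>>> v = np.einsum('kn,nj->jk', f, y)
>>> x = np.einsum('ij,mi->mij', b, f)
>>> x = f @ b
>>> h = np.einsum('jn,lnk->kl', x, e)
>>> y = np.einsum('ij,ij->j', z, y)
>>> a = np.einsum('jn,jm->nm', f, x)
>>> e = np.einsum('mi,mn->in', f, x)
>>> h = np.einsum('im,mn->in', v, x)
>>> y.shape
(19,)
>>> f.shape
(5, 3)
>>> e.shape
(3, 13)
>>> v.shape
(19, 5)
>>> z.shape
(3, 19)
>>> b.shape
(3, 13)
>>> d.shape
(13,)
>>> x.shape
(5, 13)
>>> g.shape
(5,)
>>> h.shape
(19, 13)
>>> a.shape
(3, 13)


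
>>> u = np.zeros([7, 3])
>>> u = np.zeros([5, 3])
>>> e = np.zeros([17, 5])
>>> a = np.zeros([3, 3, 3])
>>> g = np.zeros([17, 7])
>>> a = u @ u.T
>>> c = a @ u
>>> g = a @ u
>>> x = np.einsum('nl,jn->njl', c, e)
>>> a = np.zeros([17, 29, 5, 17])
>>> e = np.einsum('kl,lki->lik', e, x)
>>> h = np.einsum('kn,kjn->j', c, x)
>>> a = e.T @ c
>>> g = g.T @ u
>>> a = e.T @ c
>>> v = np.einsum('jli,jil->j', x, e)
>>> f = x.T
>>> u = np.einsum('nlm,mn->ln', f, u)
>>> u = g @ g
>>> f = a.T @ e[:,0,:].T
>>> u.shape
(3, 3)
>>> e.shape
(5, 3, 17)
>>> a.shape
(17, 3, 3)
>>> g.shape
(3, 3)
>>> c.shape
(5, 3)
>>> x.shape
(5, 17, 3)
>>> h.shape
(17,)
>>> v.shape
(5,)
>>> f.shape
(3, 3, 5)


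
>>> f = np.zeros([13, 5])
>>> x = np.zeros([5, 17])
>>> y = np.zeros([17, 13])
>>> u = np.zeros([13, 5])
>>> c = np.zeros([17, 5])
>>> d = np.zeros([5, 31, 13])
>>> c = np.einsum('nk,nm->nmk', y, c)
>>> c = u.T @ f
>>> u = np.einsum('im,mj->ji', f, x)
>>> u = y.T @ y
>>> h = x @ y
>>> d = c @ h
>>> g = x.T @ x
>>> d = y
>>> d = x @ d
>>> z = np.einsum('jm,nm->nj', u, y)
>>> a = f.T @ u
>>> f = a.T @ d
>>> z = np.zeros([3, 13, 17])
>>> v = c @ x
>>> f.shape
(13, 13)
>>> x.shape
(5, 17)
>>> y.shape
(17, 13)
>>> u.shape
(13, 13)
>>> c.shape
(5, 5)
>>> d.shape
(5, 13)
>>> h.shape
(5, 13)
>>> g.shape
(17, 17)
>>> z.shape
(3, 13, 17)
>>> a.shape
(5, 13)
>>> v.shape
(5, 17)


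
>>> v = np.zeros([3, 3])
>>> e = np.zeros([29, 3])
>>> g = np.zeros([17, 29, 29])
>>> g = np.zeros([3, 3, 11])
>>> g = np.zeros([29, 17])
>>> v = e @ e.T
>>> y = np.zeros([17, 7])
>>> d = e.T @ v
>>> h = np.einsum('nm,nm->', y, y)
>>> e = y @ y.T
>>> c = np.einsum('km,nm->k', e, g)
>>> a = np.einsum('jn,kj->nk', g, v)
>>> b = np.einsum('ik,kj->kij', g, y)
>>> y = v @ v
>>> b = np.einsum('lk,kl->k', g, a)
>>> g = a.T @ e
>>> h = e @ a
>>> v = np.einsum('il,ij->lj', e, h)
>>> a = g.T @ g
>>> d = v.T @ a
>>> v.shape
(17, 29)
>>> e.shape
(17, 17)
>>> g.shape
(29, 17)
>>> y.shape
(29, 29)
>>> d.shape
(29, 17)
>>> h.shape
(17, 29)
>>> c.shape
(17,)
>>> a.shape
(17, 17)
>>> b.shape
(17,)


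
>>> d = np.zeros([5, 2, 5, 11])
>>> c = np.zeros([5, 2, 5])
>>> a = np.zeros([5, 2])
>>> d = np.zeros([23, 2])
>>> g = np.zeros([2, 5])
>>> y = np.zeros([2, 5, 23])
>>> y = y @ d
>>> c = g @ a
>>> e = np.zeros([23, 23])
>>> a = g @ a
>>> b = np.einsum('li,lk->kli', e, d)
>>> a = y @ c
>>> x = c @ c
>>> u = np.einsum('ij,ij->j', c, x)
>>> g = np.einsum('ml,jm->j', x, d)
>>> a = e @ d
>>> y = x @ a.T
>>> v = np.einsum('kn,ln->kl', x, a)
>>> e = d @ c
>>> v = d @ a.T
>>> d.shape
(23, 2)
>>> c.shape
(2, 2)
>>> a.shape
(23, 2)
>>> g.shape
(23,)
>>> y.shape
(2, 23)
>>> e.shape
(23, 2)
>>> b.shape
(2, 23, 23)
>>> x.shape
(2, 2)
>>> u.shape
(2,)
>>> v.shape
(23, 23)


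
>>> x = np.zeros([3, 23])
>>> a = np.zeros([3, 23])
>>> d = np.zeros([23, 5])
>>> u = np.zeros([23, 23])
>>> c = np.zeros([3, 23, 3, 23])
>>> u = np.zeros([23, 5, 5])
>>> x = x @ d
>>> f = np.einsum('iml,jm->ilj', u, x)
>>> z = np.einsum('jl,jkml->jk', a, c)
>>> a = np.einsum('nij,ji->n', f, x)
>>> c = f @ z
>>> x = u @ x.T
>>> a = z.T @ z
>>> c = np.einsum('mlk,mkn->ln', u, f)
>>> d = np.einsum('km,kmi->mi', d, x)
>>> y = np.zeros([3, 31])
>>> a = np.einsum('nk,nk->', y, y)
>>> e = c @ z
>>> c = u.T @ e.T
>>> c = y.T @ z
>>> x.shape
(23, 5, 3)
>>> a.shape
()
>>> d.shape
(5, 3)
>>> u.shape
(23, 5, 5)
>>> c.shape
(31, 23)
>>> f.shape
(23, 5, 3)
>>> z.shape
(3, 23)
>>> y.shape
(3, 31)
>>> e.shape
(5, 23)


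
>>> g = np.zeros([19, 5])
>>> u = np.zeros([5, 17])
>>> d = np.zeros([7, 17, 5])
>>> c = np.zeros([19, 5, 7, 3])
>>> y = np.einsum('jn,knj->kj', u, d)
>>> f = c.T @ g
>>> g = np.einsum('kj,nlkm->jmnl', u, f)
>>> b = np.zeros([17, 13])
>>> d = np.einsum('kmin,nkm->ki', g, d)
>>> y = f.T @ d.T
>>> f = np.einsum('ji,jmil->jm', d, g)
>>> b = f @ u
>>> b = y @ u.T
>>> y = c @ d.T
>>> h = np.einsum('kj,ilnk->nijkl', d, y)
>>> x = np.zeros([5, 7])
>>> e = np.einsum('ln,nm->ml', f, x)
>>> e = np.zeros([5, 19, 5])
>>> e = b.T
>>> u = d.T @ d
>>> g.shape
(17, 5, 3, 7)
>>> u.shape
(3, 3)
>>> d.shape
(17, 3)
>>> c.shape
(19, 5, 7, 3)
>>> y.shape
(19, 5, 7, 17)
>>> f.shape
(17, 5)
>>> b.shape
(5, 5, 7, 5)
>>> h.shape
(7, 19, 3, 17, 5)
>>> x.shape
(5, 7)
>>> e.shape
(5, 7, 5, 5)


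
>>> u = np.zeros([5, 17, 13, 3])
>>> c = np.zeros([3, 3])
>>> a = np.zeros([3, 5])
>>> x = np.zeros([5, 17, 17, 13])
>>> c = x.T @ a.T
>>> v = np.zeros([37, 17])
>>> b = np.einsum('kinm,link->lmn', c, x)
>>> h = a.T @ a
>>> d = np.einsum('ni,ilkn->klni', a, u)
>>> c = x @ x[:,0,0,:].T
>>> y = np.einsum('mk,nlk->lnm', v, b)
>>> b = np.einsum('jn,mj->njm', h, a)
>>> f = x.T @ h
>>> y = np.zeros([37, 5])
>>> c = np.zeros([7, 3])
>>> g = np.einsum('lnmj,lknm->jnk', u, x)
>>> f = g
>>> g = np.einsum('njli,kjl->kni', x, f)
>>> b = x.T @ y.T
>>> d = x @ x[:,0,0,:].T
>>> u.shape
(5, 17, 13, 3)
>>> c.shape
(7, 3)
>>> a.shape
(3, 5)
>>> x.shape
(5, 17, 17, 13)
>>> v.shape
(37, 17)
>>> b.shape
(13, 17, 17, 37)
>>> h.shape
(5, 5)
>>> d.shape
(5, 17, 17, 5)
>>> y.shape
(37, 5)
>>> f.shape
(3, 17, 17)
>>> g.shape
(3, 5, 13)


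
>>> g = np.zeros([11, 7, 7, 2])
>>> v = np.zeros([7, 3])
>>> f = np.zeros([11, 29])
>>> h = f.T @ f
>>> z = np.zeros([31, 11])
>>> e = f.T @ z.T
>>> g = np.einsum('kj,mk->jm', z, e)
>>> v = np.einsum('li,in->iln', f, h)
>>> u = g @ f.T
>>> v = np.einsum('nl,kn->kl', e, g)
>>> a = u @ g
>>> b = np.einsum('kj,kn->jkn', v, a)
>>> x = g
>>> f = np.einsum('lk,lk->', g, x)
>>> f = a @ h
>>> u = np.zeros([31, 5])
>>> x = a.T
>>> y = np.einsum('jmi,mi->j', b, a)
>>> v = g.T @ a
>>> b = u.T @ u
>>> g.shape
(11, 29)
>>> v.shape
(29, 29)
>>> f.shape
(11, 29)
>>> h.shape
(29, 29)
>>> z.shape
(31, 11)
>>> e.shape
(29, 31)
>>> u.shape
(31, 5)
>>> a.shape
(11, 29)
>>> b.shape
(5, 5)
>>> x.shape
(29, 11)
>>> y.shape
(31,)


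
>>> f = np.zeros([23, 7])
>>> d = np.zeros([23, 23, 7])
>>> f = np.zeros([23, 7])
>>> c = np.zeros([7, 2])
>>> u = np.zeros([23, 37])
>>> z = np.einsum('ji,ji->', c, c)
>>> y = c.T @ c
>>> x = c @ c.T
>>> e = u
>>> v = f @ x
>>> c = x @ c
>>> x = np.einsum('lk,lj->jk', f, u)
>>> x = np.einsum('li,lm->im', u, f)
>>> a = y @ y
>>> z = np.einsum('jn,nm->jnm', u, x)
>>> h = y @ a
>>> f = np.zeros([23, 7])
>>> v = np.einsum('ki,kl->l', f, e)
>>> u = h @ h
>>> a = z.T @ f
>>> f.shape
(23, 7)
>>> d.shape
(23, 23, 7)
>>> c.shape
(7, 2)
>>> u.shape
(2, 2)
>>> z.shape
(23, 37, 7)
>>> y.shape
(2, 2)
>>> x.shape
(37, 7)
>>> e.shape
(23, 37)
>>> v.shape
(37,)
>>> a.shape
(7, 37, 7)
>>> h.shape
(2, 2)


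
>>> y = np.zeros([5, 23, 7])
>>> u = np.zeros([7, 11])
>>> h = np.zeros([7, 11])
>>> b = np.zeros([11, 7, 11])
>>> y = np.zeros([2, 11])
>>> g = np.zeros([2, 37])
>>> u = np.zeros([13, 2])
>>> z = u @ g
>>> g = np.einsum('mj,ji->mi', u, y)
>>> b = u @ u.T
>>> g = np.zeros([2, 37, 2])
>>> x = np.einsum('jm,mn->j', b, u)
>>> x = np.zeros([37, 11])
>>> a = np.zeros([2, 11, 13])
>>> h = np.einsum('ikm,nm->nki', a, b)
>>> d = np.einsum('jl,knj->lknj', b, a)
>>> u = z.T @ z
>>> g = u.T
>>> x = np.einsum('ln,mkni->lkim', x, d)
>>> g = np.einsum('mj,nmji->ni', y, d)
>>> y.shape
(2, 11)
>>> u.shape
(37, 37)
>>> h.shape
(13, 11, 2)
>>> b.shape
(13, 13)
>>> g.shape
(13, 13)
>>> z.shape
(13, 37)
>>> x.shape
(37, 2, 13, 13)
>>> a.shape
(2, 11, 13)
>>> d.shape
(13, 2, 11, 13)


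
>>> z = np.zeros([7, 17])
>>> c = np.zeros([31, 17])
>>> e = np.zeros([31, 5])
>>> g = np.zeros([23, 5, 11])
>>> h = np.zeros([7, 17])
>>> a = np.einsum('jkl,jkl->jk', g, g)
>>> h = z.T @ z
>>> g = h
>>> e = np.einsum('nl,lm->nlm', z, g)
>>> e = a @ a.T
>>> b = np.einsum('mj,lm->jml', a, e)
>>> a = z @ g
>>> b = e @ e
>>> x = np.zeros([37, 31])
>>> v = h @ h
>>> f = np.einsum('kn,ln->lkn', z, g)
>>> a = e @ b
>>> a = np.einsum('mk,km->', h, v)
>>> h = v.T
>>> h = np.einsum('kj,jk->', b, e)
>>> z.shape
(7, 17)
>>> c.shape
(31, 17)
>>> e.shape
(23, 23)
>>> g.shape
(17, 17)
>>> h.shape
()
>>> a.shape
()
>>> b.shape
(23, 23)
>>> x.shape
(37, 31)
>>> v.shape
(17, 17)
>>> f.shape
(17, 7, 17)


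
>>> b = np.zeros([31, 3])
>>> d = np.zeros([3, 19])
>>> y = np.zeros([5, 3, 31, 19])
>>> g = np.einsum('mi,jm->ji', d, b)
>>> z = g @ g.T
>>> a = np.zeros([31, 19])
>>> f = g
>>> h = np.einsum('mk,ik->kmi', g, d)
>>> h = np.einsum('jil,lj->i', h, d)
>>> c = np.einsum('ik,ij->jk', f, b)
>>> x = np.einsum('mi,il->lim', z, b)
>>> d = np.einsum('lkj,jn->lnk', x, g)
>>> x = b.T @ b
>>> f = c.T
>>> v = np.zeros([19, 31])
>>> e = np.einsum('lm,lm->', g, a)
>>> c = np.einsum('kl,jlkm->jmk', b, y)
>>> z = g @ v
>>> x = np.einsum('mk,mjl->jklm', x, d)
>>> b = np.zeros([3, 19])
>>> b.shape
(3, 19)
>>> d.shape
(3, 19, 31)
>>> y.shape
(5, 3, 31, 19)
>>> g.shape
(31, 19)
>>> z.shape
(31, 31)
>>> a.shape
(31, 19)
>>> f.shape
(19, 3)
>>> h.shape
(31,)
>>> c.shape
(5, 19, 31)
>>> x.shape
(19, 3, 31, 3)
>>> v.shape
(19, 31)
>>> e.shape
()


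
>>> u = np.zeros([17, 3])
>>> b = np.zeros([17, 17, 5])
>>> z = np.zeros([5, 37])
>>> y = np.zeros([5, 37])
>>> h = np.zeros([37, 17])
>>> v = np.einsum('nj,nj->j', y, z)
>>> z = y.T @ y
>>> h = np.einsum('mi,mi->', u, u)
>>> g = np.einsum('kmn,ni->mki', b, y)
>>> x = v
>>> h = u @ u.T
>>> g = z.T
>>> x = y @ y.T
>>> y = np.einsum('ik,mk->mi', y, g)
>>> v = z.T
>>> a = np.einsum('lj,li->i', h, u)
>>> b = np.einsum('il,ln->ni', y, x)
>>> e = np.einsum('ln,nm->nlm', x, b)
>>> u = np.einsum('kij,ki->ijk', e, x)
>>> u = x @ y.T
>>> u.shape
(5, 37)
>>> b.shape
(5, 37)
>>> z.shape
(37, 37)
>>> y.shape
(37, 5)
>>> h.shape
(17, 17)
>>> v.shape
(37, 37)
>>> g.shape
(37, 37)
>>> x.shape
(5, 5)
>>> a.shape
(3,)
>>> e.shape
(5, 5, 37)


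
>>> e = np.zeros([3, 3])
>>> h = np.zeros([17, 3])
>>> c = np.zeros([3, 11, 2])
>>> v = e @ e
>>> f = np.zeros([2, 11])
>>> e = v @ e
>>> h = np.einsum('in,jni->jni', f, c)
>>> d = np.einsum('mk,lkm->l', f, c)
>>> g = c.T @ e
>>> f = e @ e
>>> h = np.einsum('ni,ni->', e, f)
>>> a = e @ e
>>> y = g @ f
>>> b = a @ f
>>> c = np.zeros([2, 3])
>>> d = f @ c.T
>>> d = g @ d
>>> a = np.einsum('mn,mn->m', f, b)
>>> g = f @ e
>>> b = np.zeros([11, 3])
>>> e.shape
(3, 3)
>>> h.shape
()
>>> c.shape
(2, 3)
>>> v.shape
(3, 3)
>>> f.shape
(3, 3)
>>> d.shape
(2, 11, 2)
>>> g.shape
(3, 3)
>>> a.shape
(3,)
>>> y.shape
(2, 11, 3)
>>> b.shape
(11, 3)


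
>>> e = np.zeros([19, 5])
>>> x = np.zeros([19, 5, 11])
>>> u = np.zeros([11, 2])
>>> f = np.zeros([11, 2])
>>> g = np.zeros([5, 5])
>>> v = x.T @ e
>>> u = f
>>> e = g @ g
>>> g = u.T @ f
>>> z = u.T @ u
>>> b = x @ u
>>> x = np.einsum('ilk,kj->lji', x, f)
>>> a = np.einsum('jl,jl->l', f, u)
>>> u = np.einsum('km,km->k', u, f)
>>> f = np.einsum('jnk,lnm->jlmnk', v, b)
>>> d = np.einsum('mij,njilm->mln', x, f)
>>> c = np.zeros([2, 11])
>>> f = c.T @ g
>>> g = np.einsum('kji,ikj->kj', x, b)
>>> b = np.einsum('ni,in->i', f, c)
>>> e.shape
(5, 5)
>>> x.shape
(5, 2, 19)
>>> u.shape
(11,)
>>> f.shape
(11, 2)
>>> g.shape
(5, 2)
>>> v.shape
(11, 5, 5)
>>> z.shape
(2, 2)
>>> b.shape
(2,)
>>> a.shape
(2,)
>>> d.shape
(5, 5, 11)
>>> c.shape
(2, 11)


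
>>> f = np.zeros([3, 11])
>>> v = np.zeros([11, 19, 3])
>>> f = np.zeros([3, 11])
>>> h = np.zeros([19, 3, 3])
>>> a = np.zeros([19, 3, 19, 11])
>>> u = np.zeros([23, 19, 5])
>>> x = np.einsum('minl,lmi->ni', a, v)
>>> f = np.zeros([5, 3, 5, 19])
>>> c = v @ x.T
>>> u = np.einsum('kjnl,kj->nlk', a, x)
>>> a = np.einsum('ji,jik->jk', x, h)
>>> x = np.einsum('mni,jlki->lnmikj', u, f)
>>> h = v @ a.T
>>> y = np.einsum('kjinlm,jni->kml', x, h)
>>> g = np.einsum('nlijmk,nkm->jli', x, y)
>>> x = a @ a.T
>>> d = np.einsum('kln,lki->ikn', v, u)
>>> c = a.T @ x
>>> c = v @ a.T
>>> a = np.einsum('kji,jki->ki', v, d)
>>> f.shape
(5, 3, 5, 19)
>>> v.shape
(11, 19, 3)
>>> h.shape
(11, 19, 19)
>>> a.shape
(11, 3)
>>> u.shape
(19, 11, 19)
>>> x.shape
(19, 19)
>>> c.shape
(11, 19, 19)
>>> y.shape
(3, 5, 5)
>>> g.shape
(19, 11, 19)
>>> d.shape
(19, 11, 3)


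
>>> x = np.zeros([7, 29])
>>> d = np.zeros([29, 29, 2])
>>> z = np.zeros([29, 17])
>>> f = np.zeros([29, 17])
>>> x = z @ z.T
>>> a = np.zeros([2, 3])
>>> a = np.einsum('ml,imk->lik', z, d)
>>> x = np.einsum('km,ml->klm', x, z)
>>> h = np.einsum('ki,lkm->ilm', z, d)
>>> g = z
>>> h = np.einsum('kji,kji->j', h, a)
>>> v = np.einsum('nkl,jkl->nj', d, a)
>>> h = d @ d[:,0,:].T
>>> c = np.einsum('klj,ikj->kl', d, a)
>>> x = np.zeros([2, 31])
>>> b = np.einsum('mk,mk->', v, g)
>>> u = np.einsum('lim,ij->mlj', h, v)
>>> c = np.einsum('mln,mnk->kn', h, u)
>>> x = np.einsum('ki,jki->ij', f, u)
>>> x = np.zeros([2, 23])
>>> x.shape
(2, 23)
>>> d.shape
(29, 29, 2)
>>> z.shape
(29, 17)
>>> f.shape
(29, 17)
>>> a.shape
(17, 29, 2)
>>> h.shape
(29, 29, 29)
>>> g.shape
(29, 17)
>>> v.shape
(29, 17)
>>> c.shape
(17, 29)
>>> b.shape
()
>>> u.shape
(29, 29, 17)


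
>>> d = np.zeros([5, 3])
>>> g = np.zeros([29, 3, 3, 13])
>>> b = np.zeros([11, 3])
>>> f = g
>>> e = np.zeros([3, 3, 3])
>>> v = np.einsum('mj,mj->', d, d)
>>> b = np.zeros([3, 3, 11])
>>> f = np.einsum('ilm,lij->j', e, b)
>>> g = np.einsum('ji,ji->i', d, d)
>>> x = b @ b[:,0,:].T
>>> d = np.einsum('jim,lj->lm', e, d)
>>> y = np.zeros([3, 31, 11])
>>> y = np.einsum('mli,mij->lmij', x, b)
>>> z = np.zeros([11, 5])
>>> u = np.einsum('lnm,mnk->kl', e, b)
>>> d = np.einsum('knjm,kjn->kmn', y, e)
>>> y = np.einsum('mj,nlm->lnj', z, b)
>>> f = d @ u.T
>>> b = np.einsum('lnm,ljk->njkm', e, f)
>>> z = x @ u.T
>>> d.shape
(3, 11, 3)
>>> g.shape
(3,)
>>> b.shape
(3, 11, 11, 3)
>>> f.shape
(3, 11, 11)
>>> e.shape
(3, 3, 3)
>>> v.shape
()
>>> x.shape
(3, 3, 3)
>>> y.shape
(3, 3, 5)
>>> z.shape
(3, 3, 11)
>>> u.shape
(11, 3)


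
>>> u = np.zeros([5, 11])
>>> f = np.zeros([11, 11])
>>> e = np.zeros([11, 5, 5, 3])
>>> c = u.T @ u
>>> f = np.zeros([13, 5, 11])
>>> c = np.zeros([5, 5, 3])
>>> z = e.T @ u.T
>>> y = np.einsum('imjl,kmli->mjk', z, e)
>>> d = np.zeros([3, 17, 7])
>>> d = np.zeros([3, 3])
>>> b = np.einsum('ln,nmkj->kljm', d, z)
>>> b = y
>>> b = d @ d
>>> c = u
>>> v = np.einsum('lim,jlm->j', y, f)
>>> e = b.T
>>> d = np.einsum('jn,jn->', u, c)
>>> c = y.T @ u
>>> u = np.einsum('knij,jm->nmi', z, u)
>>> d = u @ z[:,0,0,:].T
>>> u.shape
(5, 11, 5)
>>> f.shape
(13, 5, 11)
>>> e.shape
(3, 3)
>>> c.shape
(11, 5, 11)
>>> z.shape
(3, 5, 5, 5)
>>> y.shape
(5, 5, 11)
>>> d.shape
(5, 11, 3)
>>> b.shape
(3, 3)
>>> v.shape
(13,)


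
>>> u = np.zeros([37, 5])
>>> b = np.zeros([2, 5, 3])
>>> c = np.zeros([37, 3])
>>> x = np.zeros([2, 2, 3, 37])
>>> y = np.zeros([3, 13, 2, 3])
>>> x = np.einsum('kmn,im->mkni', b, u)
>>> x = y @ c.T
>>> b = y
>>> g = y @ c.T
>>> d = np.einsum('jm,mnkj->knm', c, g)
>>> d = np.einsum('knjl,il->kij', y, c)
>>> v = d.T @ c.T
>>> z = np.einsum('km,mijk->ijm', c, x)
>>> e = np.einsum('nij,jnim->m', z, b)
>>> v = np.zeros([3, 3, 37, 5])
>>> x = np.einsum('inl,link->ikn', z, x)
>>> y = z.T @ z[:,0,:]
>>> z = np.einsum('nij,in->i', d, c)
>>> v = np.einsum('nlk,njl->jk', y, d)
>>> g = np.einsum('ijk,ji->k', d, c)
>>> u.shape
(37, 5)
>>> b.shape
(3, 13, 2, 3)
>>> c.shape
(37, 3)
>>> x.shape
(13, 37, 2)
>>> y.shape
(3, 2, 3)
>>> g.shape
(2,)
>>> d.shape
(3, 37, 2)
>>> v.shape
(37, 3)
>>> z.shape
(37,)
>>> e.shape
(3,)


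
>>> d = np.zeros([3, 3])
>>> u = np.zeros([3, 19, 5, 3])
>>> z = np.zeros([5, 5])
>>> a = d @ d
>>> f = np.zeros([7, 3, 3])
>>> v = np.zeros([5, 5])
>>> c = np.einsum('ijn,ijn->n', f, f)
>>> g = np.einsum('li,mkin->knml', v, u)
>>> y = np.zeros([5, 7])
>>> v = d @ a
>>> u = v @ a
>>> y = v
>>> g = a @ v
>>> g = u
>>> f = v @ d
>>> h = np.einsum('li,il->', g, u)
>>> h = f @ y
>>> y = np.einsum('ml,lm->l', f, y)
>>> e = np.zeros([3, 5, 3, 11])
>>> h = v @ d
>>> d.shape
(3, 3)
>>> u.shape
(3, 3)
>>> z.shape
(5, 5)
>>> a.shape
(3, 3)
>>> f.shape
(3, 3)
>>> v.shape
(3, 3)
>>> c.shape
(3,)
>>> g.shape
(3, 3)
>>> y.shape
(3,)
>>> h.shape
(3, 3)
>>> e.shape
(3, 5, 3, 11)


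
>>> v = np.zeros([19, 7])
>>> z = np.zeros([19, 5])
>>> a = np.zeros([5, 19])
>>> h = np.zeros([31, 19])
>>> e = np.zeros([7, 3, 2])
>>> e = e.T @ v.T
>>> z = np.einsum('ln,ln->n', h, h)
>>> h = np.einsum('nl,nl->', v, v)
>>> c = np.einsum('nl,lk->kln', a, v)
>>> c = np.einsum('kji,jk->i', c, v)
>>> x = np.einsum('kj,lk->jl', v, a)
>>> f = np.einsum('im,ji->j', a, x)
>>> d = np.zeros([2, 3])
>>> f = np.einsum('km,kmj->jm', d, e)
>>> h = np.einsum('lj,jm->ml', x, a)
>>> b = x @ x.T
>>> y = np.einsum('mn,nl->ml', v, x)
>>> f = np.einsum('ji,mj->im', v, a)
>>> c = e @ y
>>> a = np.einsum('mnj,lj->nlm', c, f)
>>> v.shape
(19, 7)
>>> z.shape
(19,)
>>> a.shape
(3, 7, 2)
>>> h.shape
(19, 7)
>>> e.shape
(2, 3, 19)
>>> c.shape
(2, 3, 5)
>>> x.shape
(7, 5)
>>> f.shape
(7, 5)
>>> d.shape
(2, 3)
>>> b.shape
(7, 7)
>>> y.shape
(19, 5)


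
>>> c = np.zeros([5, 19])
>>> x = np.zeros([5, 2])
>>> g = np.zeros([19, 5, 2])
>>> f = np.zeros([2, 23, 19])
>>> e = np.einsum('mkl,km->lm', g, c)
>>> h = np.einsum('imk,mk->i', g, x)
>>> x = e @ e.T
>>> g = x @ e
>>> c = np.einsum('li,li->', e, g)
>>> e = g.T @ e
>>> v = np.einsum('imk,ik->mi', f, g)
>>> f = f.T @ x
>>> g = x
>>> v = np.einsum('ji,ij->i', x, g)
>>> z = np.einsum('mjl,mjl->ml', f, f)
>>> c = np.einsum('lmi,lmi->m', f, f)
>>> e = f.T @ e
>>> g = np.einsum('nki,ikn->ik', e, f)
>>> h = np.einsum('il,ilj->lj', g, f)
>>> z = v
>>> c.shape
(23,)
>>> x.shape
(2, 2)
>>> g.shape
(19, 23)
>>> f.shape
(19, 23, 2)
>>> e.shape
(2, 23, 19)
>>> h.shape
(23, 2)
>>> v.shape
(2,)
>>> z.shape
(2,)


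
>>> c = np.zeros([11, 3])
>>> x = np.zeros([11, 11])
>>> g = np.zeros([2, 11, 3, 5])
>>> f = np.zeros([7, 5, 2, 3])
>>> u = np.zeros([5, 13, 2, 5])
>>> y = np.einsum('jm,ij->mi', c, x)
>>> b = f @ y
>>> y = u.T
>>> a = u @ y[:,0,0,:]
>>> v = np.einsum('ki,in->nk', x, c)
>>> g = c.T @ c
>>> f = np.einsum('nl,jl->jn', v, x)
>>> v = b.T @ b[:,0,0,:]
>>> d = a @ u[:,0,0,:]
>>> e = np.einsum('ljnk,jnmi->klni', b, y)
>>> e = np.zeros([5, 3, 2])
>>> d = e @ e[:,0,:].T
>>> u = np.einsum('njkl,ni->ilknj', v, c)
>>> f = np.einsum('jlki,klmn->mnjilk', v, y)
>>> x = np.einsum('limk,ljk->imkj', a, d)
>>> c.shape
(11, 3)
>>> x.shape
(13, 2, 5, 3)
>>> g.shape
(3, 3)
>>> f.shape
(13, 5, 11, 11, 2, 5)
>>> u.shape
(3, 11, 5, 11, 2)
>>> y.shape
(5, 2, 13, 5)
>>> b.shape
(7, 5, 2, 11)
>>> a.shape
(5, 13, 2, 5)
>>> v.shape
(11, 2, 5, 11)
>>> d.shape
(5, 3, 5)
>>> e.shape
(5, 3, 2)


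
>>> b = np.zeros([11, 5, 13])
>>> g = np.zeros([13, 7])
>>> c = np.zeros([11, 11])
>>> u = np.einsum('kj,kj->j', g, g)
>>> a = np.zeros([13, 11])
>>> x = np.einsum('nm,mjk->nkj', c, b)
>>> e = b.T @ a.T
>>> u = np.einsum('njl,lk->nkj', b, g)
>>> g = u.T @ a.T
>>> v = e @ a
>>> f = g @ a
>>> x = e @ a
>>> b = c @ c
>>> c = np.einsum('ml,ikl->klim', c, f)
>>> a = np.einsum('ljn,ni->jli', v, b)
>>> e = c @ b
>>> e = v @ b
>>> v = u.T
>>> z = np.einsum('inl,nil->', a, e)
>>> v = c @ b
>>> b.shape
(11, 11)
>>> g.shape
(5, 7, 13)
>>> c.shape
(7, 11, 5, 11)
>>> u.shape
(11, 7, 5)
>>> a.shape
(5, 13, 11)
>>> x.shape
(13, 5, 11)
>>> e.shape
(13, 5, 11)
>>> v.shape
(7, 11, 5, 11)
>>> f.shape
(5, 7, 11)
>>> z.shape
()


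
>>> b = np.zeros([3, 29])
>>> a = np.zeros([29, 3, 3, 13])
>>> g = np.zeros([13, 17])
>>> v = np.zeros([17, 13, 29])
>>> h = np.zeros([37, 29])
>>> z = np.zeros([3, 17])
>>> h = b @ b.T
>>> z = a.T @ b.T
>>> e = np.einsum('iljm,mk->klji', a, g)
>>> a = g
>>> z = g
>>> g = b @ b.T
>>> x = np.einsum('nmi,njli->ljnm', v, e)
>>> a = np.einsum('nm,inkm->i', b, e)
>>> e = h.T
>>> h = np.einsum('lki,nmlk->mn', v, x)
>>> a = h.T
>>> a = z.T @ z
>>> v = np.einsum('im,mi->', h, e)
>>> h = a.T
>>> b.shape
(3, 29)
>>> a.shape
(17, 17)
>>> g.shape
(3, 3)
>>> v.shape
()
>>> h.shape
(17, 17)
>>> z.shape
(13, 17)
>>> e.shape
(3, 3)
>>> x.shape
(3, 3, 17, 13)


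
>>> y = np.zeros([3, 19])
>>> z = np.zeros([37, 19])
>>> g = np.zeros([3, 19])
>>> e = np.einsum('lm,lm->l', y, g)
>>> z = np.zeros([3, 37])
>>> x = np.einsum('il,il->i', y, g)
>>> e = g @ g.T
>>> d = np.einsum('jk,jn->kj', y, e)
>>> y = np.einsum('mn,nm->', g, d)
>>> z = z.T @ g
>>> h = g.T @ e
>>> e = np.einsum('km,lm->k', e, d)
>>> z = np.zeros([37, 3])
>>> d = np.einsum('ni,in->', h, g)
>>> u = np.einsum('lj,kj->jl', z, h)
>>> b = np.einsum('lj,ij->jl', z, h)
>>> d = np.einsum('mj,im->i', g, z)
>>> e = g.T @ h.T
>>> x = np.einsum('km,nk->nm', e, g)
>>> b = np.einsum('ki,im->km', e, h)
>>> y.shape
()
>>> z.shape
(37, 3)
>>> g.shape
(3, 19)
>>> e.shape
(19, 19)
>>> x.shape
(3, 19)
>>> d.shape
(37,)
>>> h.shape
(19, 3)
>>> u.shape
(3, 37)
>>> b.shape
(19, 3)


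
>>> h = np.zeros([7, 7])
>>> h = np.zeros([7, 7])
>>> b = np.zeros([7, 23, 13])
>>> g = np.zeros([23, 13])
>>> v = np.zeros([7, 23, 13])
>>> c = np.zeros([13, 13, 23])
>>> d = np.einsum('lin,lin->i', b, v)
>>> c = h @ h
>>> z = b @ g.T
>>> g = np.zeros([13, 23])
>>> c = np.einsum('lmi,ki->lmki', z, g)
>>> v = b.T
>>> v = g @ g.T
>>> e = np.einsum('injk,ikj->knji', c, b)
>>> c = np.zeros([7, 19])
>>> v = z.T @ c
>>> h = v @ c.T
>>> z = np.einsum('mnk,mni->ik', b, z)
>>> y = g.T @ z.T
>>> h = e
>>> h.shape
(23, 23, 13, 7)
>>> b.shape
(7, 23, 13)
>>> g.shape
(13, 23)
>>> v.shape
(23, 23, 19)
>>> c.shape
(7, 19)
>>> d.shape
(23,)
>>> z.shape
(23, 13)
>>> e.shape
(23, 23, 13, 7)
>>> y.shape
(23, 23)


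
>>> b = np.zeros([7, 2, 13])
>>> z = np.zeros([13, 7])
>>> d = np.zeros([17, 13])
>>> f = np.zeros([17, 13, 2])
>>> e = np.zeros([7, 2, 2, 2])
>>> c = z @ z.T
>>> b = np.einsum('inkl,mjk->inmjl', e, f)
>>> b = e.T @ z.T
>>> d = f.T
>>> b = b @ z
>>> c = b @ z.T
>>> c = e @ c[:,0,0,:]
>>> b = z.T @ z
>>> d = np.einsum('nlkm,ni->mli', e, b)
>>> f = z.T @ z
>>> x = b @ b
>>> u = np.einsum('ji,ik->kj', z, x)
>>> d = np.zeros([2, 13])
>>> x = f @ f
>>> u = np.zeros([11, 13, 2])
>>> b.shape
(7, 7)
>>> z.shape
(13, 7)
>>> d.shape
(2, 13)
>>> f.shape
(7, 7)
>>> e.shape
(7, 2, 2, 2)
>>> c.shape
(7, 2, 2, 13)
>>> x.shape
(7, 7)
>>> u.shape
(11, 13, 2)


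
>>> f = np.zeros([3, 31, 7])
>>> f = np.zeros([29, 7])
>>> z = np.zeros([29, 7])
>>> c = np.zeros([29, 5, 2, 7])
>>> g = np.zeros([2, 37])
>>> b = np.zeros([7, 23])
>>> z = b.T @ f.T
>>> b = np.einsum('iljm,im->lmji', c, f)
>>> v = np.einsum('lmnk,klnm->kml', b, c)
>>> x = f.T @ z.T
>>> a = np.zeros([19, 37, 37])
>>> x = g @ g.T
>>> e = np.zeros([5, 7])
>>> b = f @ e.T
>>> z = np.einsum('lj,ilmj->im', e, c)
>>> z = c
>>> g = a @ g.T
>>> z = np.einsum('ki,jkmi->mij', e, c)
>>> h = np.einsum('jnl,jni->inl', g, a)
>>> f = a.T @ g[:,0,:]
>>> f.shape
(37, 37, 2)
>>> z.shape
(2, 7, 29)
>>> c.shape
(29, 5, 2, 7)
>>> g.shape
(19, 37, 2)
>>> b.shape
(29, 5)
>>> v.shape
(29, 7, 5)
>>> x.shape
(2, 2)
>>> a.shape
(19, 37, 37)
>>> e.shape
(5, 7)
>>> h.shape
(37, 37, 2)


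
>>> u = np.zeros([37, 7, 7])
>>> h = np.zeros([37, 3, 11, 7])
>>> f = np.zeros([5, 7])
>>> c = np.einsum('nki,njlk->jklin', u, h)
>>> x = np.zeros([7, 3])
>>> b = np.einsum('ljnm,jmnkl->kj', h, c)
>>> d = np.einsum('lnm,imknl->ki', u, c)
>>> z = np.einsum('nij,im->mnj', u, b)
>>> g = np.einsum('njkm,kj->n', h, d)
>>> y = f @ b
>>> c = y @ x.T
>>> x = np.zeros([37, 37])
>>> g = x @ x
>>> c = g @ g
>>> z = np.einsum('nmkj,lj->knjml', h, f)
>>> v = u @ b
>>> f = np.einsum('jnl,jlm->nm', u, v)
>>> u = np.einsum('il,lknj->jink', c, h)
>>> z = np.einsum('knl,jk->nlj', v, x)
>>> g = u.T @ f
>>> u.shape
(7, 37, 11, 3)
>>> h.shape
(37, 3, 11, 7)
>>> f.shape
(7, 3)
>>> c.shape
(37, 37)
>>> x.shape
(37, 37)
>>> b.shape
(7, 3)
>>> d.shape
(11, 3)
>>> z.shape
(7, 3, 37)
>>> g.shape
(3, 11, 37, 3)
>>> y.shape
(5, 3)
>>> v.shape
(37, 7, 3)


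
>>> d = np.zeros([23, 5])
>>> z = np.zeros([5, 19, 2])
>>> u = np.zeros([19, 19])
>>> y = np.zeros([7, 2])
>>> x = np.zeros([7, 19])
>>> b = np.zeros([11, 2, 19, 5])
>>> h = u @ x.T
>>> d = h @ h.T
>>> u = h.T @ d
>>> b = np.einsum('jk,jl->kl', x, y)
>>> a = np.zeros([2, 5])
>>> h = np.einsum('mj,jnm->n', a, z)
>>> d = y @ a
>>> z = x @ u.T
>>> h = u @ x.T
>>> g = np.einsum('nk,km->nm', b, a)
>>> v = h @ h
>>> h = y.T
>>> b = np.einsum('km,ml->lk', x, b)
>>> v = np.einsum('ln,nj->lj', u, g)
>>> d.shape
(7, 5)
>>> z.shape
(7, 7)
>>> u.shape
(7, 19)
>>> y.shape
(7, 2)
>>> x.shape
(7, 19)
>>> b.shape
(2, 7)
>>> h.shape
(2, 7)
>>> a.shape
(2, 5)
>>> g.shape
(19, 5)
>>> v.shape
(7, 5)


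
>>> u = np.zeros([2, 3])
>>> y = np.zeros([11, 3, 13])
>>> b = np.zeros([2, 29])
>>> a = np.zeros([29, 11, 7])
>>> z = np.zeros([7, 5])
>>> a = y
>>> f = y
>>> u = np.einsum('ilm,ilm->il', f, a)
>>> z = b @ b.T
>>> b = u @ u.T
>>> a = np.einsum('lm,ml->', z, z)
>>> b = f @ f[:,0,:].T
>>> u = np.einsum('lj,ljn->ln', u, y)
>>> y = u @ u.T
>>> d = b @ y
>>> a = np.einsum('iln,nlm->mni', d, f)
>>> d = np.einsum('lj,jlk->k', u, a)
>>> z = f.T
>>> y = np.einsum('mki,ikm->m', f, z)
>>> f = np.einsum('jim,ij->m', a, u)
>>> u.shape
(11, 13)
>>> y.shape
(11,)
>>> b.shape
(11, 3, 11)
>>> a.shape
(13, 11, 11)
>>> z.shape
(13, 3, 11)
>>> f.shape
(11,)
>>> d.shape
(11,)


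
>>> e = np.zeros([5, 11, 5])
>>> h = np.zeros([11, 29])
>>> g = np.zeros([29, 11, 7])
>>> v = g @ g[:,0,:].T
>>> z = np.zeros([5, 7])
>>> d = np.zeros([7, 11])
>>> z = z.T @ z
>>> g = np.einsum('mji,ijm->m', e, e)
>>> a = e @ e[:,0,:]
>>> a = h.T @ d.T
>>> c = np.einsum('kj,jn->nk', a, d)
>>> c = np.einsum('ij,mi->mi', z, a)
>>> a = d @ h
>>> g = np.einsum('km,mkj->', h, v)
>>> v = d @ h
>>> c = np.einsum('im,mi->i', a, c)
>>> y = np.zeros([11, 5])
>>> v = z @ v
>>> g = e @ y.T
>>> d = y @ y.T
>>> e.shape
(5, 11, 5)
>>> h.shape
(11, 29)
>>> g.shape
(5, 11, 11)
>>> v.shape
(7, 29)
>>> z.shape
(7, 7)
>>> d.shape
(11, 11)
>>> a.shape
(7, 29)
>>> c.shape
(7,)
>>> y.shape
(11, 5)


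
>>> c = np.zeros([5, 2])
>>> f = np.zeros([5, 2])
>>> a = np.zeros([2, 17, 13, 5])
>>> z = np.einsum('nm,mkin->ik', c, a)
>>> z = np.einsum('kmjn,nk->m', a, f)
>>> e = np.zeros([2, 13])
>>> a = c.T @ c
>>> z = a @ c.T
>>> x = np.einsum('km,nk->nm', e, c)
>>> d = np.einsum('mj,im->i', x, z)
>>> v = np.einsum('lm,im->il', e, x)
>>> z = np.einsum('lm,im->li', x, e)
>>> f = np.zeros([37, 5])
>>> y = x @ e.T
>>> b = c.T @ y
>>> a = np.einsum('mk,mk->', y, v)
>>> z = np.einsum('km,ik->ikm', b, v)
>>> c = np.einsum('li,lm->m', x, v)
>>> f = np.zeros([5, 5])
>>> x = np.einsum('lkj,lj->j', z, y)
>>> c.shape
(2,)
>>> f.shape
(5, 5)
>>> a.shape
()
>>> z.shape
(5, 2, 2)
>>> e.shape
(2, 13)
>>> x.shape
(2,)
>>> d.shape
(2,)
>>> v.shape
(5, 2)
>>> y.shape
(5, 2)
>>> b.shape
(2, 2)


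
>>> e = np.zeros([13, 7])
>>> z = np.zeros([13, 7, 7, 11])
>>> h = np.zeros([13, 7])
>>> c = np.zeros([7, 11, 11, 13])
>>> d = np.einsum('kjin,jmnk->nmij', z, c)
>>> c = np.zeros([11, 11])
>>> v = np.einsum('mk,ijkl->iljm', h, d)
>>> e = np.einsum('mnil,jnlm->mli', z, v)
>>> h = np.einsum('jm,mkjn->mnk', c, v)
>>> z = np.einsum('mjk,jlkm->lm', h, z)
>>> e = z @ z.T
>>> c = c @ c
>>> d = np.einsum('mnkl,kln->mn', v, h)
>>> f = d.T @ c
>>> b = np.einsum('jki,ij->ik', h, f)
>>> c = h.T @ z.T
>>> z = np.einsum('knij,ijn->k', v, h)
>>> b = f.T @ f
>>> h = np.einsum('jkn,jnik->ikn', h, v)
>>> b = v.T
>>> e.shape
(7, 7)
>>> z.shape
(11,)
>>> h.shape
(11, 13, 7)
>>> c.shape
(7, 13, 7)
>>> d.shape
(11, 7)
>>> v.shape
(11, 7, 11, 13)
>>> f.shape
(7, 11)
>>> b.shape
(13, 11, 7, 11)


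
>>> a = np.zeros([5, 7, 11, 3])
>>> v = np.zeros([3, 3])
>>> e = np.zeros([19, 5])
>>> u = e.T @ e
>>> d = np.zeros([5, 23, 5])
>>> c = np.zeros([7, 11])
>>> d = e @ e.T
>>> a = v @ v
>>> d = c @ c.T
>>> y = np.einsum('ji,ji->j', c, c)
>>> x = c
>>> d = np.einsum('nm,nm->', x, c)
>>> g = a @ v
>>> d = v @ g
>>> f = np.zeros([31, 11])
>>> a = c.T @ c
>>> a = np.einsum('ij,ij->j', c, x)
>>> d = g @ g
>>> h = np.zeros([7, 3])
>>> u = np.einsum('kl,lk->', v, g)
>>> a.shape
(11,)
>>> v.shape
(3, 3)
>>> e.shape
(19, 5)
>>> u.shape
()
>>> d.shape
(3, 3)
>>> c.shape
(7, 11)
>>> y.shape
(7,)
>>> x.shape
(7, 11)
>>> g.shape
(3, 3)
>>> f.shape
(31, 11)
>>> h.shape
(7, 3)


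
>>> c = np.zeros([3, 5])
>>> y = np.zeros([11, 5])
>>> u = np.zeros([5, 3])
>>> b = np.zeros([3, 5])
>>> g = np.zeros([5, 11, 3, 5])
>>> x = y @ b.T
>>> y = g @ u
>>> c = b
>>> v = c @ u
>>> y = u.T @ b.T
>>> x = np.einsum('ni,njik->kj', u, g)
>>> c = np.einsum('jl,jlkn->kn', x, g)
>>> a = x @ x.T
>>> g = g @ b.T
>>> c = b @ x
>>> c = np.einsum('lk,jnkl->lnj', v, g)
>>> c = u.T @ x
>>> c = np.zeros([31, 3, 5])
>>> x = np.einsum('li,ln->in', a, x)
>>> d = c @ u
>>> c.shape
(31, 3, 5)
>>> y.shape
(3, 3)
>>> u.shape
(5, 3)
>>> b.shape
(3, 5)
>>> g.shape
(5, 11, 3, 3)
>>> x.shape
(5, 11)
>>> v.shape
(3, 3)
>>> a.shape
(5, 5)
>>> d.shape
(31, 3, 3)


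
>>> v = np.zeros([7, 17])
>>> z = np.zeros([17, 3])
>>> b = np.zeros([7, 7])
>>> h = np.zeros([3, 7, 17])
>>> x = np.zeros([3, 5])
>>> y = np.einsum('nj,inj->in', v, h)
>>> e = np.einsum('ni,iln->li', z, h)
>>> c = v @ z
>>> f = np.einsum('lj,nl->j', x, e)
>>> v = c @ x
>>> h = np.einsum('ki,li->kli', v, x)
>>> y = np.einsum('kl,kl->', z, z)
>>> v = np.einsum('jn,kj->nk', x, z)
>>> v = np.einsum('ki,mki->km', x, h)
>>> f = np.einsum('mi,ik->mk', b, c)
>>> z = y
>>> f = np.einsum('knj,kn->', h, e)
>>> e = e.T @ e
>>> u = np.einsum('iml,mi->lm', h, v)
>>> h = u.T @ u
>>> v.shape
(3, 7)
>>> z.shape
()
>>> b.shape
(7, 7)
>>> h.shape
(3, 3)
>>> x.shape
(3, 5)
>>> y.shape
()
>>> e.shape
(3, 3)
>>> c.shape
(7, 3)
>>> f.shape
()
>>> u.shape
(5, 3)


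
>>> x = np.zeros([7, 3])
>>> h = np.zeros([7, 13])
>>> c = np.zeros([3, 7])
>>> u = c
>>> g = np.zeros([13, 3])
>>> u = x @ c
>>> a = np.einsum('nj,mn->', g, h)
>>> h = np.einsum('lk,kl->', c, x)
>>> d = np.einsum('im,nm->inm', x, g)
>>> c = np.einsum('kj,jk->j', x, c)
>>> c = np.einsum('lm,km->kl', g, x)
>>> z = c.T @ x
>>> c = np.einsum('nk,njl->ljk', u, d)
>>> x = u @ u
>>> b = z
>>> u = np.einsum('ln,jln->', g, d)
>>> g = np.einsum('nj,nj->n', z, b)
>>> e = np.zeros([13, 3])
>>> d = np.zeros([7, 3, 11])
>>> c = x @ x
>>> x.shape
(7, 7)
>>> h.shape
()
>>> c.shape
(7, 7)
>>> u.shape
()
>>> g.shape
(13,)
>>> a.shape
()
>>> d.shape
(7, 3, 11)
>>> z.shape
(13, 3)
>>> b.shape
(13, 3)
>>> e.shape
(13, 3)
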